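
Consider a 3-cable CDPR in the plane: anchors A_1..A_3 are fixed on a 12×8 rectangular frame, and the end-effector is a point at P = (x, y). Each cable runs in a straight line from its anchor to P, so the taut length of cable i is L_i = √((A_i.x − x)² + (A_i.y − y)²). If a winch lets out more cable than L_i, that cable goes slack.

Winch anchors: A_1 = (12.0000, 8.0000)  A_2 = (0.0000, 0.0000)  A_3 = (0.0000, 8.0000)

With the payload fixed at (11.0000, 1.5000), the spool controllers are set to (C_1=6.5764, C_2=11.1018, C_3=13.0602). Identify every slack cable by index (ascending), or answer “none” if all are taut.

cable 1: L_1 = ‖A_1−P‖ = 6.5765;  C_1 = 6.5764 → taut
cable 2: L_2 = ‖A_2−P‖ = 11.1018;  C_2 = 11.1018 → taut
cable 3: L_3 = ‖A_3−P‖ = 12.7769;  C_3 = 13.0602 → slack

3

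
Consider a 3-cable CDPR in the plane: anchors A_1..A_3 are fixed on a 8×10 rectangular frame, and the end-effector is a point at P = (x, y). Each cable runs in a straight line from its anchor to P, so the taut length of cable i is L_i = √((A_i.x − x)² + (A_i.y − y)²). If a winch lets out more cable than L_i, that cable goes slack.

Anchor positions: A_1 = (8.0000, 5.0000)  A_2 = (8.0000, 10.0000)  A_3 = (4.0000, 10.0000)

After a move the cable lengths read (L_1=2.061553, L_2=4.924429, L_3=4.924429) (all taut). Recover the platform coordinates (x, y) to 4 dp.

(6.0000, 5.5000)

expand ‖A_i−P‖²=L_i² and subtract eq 1 (q_i ≔ ‖A_i‖²−L_i²)
q_1 = 64.0000+25.0000−4.2500 = 84.7500
eq1−eq2 → [0.0000  -10.0000]·P = -55.0000
eq1−eq3 → [8.0000  -10.0000]·P = -7.0000
2×2 solve → P = (6.0000, 5.5000)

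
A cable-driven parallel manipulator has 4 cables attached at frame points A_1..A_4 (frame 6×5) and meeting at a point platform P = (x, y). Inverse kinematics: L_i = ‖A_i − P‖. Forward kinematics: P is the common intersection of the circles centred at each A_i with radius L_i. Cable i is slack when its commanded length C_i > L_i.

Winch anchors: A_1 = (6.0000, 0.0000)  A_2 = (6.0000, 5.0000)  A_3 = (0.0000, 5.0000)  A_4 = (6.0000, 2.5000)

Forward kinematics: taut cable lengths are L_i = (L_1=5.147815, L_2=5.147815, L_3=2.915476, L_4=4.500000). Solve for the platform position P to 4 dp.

expand ‖A_i−P‖²=L_i² and subtract eq 1 (c_i ≔ ‖A_i‖²−L_i²)
c_1 = 36.0000+0.0000−26.5000 = 9.5000
eq1−eq2 → [0.0000  -10.0000]·P = -25.0000
eq1−eq3 → [12.0000  -10.0000]·P = -7.0000
eq1−eq4 → [0.0000  -5.0000]·P = -12.5000
2×2 solve → P = (1.5000, 2.5000)
check cable 4: ‖A_4−P‖² = 20.2500 ≈ L_4² = 20.2500 ✓

(1.5000, 2.5000)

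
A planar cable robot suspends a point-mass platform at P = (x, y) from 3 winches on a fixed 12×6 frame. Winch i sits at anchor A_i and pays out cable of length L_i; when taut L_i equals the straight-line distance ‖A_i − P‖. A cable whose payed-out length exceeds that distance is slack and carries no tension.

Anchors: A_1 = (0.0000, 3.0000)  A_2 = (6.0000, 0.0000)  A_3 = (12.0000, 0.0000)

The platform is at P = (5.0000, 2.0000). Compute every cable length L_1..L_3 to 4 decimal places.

cable 1: Δx=-5.0000, Δy=1.0000; L_1 = √(Δx²+Δy²) = 5.0990
cable 2: Δx=1.0000, Δy=-2.0000; L_2 = √(Δx²+Δy²) = 2.2361
cable 3: Δx=7.0000, Δy=-2.0000; L_3 = √(Δx²+Δy²) = 7.2801

(5.0990, 2.2361, 7.2801)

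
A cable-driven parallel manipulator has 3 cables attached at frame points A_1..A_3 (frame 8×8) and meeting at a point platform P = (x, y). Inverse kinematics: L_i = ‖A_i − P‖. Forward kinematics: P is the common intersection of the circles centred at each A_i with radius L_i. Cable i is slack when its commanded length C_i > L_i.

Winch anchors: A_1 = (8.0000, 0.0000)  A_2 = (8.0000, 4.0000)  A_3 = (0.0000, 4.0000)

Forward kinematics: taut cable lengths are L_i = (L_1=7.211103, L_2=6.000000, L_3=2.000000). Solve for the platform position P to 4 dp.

each cable: (A_i−P)·(A_i−P) = L_i²; let q_i = ‖A_i‖²−L_i²
q_1 = 64.0000+0.0000−52.0000 = 12.0000
row 1: 0.0000x − 8.0000y = -32.0000  (q_2=44.0000)
row 2: 16.0000x − 8.0000y = 0.0000  (q_3=12.0000)
Cramer on rows 1–2 → x = 2.0000, y = 4.0000

(2.0000, 4.0000)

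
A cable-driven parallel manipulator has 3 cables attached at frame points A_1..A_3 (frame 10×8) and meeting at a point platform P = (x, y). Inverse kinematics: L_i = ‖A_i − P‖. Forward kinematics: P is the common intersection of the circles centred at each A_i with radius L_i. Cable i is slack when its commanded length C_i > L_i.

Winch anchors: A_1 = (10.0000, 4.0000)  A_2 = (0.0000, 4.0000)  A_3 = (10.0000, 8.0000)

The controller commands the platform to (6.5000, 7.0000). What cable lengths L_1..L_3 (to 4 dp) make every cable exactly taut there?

(4.6098, 7.1589, 3.6401)

L_1 = √((10.0000−6.5000)² + (4.0000−7.0000)²) = 4.6098
L_2 = √((0.0000−6.5000)² + (4.0000−7.0000)²) = 7.1589
L_3 = √((10.0000−6.5000)² + (8.0000−7.0000)²) = 3.6401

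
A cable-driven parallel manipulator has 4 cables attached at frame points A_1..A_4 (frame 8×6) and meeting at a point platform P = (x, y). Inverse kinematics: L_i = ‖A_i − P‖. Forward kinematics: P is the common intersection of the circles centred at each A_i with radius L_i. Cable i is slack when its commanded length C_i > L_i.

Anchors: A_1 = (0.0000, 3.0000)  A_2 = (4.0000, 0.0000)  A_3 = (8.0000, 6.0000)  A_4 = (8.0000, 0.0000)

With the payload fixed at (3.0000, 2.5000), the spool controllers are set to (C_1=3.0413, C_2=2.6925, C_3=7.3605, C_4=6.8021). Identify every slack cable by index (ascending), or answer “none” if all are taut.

cable 1: L_1 = ‖A_1−P‖ = 3.0414;  C_1 = 3.0413 → taut
cable 2: L_2 = ‖A_2−P‖ = 2.6926;  C_2 = 2.6925 → taut
cable 3: L_3 = ‖A_3−P‖ = 6.1033;  C_3 = 7.3605 → slack
cable 4: L_4 = ‖A_4−P‖ = 5.5902;  C_4 = 6.8021 → slack

3, 4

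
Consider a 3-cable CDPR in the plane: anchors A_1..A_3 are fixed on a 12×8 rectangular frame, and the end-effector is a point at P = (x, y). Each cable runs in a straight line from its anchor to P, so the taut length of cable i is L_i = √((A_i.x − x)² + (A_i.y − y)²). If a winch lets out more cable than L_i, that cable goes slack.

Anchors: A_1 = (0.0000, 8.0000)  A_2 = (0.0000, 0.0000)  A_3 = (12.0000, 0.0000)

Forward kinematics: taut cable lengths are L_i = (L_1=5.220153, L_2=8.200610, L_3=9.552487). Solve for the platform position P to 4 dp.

expand ‖A_i−P‖²=L_i² and subtract eq 1 (k_i ≔ ‖A_i‖²−L_i²)
k_1 = 0.0000+64.0000−27.2500 = 36.7500
eq1−eq2 → [0.0000  16.0000]·P = 104.0000
eq1−eq3 → [-24.0000  16.0000]·P = -16.0000
2×2 solve → P = (5.0000, 6.5000)

(5.0000, 6.5000)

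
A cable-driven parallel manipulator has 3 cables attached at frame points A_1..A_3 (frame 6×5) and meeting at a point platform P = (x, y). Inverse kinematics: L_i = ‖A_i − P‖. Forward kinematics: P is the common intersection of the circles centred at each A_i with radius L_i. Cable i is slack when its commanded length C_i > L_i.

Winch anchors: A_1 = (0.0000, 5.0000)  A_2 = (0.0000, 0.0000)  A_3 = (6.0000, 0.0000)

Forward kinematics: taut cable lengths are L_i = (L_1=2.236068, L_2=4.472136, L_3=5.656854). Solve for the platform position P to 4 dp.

each cable: (A_i−P)·(A_i−P) = L_i²; let c_i = ‖A_i‖²−L_i²
c_1 = 0.0000+25.0000−5.0000 = 20.0000
row 1: 0.0000x + 10.0000y = 40.0000  (c_2=-20.0000)
row 2: -12.0000x + 10.0000y = 16.0000  (c_3=4.0000)
Cramer on rows 1–2 → x = 2.0000, y = 4.0000

(2.0000, 4.0000)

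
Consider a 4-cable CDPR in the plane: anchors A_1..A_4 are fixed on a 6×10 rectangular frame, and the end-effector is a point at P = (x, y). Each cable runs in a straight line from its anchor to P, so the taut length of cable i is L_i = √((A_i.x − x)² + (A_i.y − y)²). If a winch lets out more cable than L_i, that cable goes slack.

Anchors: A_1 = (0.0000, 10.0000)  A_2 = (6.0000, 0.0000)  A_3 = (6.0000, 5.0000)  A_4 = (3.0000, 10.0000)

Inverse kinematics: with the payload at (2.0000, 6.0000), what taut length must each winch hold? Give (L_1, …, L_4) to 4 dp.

(4.4721, 7.2111, 4.1231, 4.1231)

L_1: Δ = A_1−P = (-2.0000, 4.0000) → ‖Δ‖ = √20.0000 = 4.4721
L_2: Δ = A_2−P = (4.0000, -6.0000) → ‖Δ‖ = √52.0000 = 7.2111
L_3: Δ = A_3−P = (4.0000, -1.0000) → ‖Δ‖ = √17.0000 = 4.1231
L_4: Δ = A_4−P = (1.0000, 4.0000) → ‖Δ‖ = √17.0000 = 4.1231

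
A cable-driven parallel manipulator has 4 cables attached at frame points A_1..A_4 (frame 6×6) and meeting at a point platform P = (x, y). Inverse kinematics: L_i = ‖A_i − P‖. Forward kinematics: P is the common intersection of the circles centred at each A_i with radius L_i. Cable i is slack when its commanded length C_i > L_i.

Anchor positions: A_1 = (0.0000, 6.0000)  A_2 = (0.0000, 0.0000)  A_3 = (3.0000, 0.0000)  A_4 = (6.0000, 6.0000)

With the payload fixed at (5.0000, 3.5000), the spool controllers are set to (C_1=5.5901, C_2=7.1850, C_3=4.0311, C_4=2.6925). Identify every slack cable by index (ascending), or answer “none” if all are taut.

2

i=1: geometric 5.5902 vs commanded 5.5901 ⇒ taut
i=2: geometric 6.1033 vs commanded 7.1850 ⇒ slack
i=3: geometric 4.0311 vs commanded 4.0311 ⇒ taut
i=4: geometric 2.6926 vs commanded 2.6925 ⇒ taut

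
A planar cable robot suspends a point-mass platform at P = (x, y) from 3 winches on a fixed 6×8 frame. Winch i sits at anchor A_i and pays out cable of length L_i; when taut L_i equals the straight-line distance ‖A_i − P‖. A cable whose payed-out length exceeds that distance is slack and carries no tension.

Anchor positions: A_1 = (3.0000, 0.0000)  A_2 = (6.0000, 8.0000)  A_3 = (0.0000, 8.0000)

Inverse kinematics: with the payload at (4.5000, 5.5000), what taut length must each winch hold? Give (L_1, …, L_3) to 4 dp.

(5.7009, 2.9155, 5.1478)

cable 1: Δx=-1.5000, Δy=-5.5000; L_1 = √(Δx²+Δy²) = 5.7009
cable 2: Δx=1.5000, Δy=2.5000; L_2 = √(Δx²+Δy²) = 2.9155
cable 3: Δx=-4.5000, Δy=2.5000; L_3 = √(Δx²+Δy²) = 5.1478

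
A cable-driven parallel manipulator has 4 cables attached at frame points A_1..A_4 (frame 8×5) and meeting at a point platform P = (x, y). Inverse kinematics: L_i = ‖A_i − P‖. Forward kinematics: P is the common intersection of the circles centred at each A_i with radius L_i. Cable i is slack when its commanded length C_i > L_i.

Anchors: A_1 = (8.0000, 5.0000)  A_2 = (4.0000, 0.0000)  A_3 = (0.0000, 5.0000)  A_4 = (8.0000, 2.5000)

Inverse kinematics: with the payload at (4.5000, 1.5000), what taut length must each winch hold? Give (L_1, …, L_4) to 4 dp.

L_1: Δ = A_1−P = (3.5000, 3.5000) → ‖Δ‖ = √24.5000 = 4.9497
L_2: Δ = A_2−P = (-0.5000, -1.5000) → ‖Δ‖ = √2.5000 = 1.5811
L_3: Δ = A_3−P = (-4.5000, 3.5000) → ‖Δ‖ = √32.5000 = 5.7009
L_4: Δ = A_4−P = (3.5000, 1.0000) → ‖Δ‖ = √13.2500 = 3.6401

(4.9497, 1.5811, 5.7009, 3.6401)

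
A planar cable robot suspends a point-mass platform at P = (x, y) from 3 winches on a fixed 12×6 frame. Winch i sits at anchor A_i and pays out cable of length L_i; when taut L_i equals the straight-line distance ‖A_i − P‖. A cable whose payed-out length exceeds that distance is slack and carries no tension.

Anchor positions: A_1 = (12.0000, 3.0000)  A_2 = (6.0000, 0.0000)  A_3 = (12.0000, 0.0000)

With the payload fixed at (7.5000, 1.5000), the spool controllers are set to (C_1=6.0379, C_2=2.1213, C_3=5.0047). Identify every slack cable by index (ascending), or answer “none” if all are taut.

i=1: geometric 4.7434 vs commanded 6.0379 ⇒ slack
i=2: geometric 2.1213 vs commanded 2.1213 ⇒ taut
i=3: geometric 4.7434 vs commanded 5.0047 ⇒ slack

1, 3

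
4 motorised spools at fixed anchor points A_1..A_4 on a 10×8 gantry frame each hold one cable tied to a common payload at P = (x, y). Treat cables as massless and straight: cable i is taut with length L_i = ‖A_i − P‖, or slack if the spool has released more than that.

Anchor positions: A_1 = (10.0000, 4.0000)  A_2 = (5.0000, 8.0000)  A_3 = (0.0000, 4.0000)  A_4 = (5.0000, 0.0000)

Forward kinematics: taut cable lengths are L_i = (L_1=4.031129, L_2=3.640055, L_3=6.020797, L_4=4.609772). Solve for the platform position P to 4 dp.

each cable: (A_i−P)·(A_i−P) = L_i²; let q_i = ‖A_i‖²−L_i²
q_1 = 100.0000+16.0000−16.2500 = 99.7500
row 1: 10.0000x − 8.0000y = 24.0000  (q_2=75.7500)
row 2: 20.0000x + 0.0000y = 120.0000  (q_3=-20.2500)
row 3: 10.0000x + 8.0000y = 96.0000  (q_4=3.7500)
Cramer on rows 1–2 → x = 6.0000, y = 4.5000
check cable 4: ‖A_4−P‖² = 21.2500 ≈ L_4² = 21.2500 ✓

(6.0000, 4.5000)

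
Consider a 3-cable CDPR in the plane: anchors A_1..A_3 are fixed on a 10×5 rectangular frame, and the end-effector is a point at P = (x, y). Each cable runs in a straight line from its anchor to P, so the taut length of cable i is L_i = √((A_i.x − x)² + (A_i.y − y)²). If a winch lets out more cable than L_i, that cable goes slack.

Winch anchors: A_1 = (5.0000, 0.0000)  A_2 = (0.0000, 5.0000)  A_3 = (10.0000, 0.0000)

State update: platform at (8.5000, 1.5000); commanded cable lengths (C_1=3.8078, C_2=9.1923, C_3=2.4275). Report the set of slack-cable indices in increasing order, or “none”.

cable 1: L_1 = ‖A_1−P‖ = 3.8079;  C_1 = 3.8078 → taut
cable 2: L_2 = ‖A_2−P‖ = 9.1924;  C_2 = 9.1923 → taut
cable 3: L_3 = ‖A_3−P‖ = 2.1213;  C_3 = 2.4275 → slack

3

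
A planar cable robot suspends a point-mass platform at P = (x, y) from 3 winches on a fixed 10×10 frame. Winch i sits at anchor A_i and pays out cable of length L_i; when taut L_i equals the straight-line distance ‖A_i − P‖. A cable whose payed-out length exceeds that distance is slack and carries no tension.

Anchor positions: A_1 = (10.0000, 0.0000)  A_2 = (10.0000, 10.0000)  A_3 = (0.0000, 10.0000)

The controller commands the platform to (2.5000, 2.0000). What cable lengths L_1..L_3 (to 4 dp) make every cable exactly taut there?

cable 1: Δx=7.5000, Δy=-2.0000; L_1 = √(Δx²+Δy²) = 7.7621
cable 2: Δx=7.5000, Δy=8.0000; L_2 = √(Δx²+Δy²) = 10.9659
cable 3: Δx=-2.5000, Δy=8.0000; L_3 = √(Δx²+Δy²) = 8.3815

(7.7621, 10.9659, 8.3815)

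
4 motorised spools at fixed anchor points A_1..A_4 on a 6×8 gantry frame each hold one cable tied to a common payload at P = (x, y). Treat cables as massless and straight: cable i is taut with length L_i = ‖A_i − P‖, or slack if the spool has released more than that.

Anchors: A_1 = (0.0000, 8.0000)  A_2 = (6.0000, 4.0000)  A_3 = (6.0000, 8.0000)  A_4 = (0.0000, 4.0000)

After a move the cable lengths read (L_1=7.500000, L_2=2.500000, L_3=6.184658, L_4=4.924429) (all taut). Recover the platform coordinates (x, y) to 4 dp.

each cable: (A_i−P)·(A_i−P) = L_i²; let q_i = ‖A_i‖²−L_i²
q_1 = 0.0000+64.0000−56.2500 = 7.7500
row 1: -12.0000x + 8.0000y = -38.0000  (q_2=45.7500)
row 2: -12.0000x + 0.0000y = -54.0000  (q_3=61.7500)
row 3: 0.0000x + 8.0000y = 16.0000  (q_4=-8.2500)
Cramer on rows 1–2 → x = 4.5000, y = 2.0000
check cable 4: ‖A_4−P‖² = 24.2500 ≈ L_4² = 24.2500 ✓

(4.5000, 2.0000)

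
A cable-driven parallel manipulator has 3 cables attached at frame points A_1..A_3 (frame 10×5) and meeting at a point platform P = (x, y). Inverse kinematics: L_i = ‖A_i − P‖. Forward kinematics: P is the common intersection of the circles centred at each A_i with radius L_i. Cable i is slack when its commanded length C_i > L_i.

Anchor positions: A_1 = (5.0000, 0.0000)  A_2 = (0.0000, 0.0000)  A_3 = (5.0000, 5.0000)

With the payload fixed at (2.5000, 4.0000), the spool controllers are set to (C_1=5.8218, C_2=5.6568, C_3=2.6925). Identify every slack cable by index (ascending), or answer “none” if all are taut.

1, 2

i=1: geometric 4.7170 vs commanded 5.8218 ⇒ slack
i=2: geometric 4.7170 vs commanded 5.6568 ⇒ slack
i=3: geometric 2.6926 vs commanded 2.6925 ⇒ taut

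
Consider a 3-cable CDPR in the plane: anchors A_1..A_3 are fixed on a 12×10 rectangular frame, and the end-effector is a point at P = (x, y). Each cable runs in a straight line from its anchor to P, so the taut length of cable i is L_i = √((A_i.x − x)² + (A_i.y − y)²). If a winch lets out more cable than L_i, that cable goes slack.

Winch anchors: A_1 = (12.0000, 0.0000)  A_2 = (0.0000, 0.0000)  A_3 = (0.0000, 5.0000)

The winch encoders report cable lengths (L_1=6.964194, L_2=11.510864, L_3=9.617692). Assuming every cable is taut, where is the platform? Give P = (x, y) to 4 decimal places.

expand ‖A_i−P‖²=L_i² and subtract eq 1 (c_i ≔ ‖A_i‖²−L_i²)
c_1 = 144.0000+0.0000−48.5000 = 95.5000
eq1−eq2 → [24.0000  0.0000]·P = 228.0000
eq1−eq3 → [24.0000  -10.0000]·P = 163.0000
2×2 solve → P = (9.5000, 6.5000)

(9.5000, 6.5000)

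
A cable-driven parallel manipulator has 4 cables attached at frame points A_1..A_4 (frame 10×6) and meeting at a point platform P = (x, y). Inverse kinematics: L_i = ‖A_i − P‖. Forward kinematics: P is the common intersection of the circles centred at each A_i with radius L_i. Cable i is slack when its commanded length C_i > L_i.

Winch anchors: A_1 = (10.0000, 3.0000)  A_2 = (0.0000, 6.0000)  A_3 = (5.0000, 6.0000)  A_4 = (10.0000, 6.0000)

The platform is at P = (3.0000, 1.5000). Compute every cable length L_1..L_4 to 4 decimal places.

(7.1589, 5.4083, 4.9244, 8.3217)

cable 1: Δx=7.0000, Δy=1.5000; L_1 = √(Δx²+Δy²) = 7.1589
cable 2: Δx=-3.0000, Δy=4.5000; L_2 = √(Δx²+Δy²) = 5.4083
cable 3: Δx=2.0000, Δy=4.5000; L_3 = √(Δx²+Δy²) = 4.9244
cable 4: Δx=7.0000, Δy=4.5000; L_4 = √(Δx²+Δy²) = 8.3217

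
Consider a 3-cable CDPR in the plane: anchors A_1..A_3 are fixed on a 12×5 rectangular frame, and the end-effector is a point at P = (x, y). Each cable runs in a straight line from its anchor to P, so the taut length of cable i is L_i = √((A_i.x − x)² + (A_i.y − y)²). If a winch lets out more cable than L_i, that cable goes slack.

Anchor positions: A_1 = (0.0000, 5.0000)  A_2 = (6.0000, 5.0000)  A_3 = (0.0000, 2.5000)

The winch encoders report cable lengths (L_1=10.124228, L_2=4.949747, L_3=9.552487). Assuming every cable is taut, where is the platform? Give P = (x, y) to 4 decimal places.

expand ‖A_i−P‖²=L_i² and subtract eq 1 (k_i ≔ ‖A_i‖²−L_i²)
k_1 = 0.0000+25.0000−102.5000 = -77.5000
eq1−eq2 → [-12.0000  0.0000]·P = -114.0000
eq1−eq3 → [0.0000  5.0000]·P = 7.5000
2×2 solve → P = (9.5000, 1.5000)

(9.5000, 1.5000)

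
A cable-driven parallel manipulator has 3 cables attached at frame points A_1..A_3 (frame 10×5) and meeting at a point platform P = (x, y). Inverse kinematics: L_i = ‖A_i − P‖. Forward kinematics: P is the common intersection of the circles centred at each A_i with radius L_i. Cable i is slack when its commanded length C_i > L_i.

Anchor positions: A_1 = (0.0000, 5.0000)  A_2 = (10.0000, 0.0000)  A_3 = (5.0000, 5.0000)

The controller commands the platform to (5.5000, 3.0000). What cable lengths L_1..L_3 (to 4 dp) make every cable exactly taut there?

L_1: Δ = A_1−P = (-5.5000, 2.0000) → ‖Δ‖ = √34.2500 = 5.8523
L_2: Δ = A_2−P = (4.5000, -3.0000) → ‖Δ‖ = √29.2500 = 5.4083
L_3: Δ = A_3−P = (-0.5000, 2.0000) → ‖Δ‖ = √4.2500 = 2.0616

(5.8523, 5.4083, 2.0616)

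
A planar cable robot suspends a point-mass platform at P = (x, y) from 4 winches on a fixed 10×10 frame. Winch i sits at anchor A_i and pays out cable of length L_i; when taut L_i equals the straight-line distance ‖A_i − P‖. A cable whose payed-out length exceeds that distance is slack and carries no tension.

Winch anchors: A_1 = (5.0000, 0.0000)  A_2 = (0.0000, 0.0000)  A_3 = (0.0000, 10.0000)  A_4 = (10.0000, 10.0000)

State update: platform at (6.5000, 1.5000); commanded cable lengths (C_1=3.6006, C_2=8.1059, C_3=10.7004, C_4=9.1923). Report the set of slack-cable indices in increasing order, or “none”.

cable 1: √((-1.5000)²+(-1.5000)²)=2.1213, C_1=3.6006: slack
cable 2: √((-6.5000)²+(-1.5000)²)=6.6708, C_2=8.1059: slack
cable 3: √((-6.5000)²+(8.5000)²)=10.7005, C_3=10.7004: taut
cable 4: √((3.5000)²+(8.5000)²)=9.1924, C_4=9.1923: taut

1, 2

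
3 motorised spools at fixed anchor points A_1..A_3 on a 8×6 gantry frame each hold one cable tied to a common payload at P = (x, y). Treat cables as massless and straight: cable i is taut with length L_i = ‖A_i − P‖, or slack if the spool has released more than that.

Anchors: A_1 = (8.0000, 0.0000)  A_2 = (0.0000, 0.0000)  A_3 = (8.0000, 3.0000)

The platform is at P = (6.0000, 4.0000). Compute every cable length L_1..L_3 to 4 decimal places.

(4.4721, 7.2111, 2.2361)

L_1: Δ = A_1−P = (2.0000, -4.0000) → ‖Δ‖ = √20.0000 = 4.4721
L_2: Δ = A_2−P = (-6.0000, -4.0000) → ‖Δ‖ = √52.0000 = 7.2111
L_3: Δ = A_3−P = (2.0000, -1.0000) → ‖Δ‖ = √5.0000 = 2.2361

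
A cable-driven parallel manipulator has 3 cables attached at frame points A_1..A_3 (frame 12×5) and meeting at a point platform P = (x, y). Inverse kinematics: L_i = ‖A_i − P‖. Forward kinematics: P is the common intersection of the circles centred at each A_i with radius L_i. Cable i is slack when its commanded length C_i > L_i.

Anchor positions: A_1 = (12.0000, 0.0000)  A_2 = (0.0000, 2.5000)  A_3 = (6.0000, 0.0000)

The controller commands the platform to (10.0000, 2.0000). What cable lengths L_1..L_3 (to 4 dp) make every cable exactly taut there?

cable 1: Δx=2.0000, Δy=-2.0000; L_1 = √(Δx²+Δy²) = 2.8284
cable 2: Δx=-10.0000, Δy=0.5000; L_2 = √(Δx²+Δy²) = 10.0125
cable 3: Δx=-4.0000, Δy=-2.0000; L_3 = √(Δx²+Δy²) = 4.4721

(2.8284, 10.0125, 4.4721)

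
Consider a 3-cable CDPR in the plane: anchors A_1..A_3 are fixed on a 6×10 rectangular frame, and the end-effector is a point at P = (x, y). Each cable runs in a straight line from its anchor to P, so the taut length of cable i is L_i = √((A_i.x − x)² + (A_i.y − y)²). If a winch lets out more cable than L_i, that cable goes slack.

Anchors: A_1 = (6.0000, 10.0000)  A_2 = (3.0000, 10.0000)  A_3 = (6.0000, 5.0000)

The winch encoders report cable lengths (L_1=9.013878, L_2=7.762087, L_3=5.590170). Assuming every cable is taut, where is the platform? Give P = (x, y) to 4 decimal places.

each cable: (A_i−P)·(A_i−P) = L_i²; let c_i = ‖A_i‖²−L_i²
c_1 = 36.0000+100.0000−81.2500 = 54.7500
row 1: 6.0000x + 0.0000y = 6.0000  (c_2=48.7500)
row 2: 0.0000x + 10.0000y = 25.0000  (c_3=29.7500)
Cramer on rows 1–2 → x = 1.0000, y = 2.5000

(1.0000, 2.5000)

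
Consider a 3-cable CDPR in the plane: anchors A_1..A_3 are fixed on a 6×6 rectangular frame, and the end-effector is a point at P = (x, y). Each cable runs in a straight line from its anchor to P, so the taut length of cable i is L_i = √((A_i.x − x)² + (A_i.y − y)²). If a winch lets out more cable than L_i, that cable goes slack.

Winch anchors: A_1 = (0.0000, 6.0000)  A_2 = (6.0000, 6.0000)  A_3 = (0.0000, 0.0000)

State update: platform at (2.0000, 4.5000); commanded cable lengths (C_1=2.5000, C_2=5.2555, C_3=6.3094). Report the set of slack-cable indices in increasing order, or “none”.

i=1: geometric 2.5000 vs commanded 2.5000 ⇒ taut
i=2: geometric 4.2720 vs commanded 5.2555 ⇒ slack
i=3: geometric 4.9244 vs commanded 6.3094 ⇒ slack

2, 3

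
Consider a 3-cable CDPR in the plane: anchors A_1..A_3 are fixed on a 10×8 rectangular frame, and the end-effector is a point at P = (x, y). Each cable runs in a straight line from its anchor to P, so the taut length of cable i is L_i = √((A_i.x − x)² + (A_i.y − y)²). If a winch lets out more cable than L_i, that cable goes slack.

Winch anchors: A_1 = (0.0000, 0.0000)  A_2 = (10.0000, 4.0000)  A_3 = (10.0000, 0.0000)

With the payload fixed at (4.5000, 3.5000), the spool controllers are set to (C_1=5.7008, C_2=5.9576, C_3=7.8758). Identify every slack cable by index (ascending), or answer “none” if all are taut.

cable 1: √((-4.5000)²+(-3.5000)²)=5.7009, C_1=5.7008: taut
cable 2: √((5.5000)²+(0.5000)²)=5.5227, C_2=5.9576: slack
cable 3: √((5.5000)²+(-3.5000)²)=6.5192, C_3=7.8758: slack

2, 3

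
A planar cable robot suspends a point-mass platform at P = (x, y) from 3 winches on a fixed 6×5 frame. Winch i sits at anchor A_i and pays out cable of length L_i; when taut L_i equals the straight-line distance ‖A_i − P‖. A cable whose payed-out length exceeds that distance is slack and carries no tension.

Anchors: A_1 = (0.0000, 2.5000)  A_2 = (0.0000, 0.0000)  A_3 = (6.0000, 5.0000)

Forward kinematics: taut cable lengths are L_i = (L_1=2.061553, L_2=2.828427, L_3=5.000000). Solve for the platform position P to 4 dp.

each cable: (A_i−P)·(A_i−P) = L_i²; let k_i = ‖A_i‖²−L_i²
k_1 = 0.0000+6.2500−4.2500 = 2.0000
row 1: 0.0000x + 5.0000y = 10.0000  (k_2=-8.0000)
row 2: -12.0000x − 5.0000y = -34.0000  (k_3=36.0000)
Cramer on rows 1–2 → x = 2.0000, y = 2.0000

(2.0000, 2.0000)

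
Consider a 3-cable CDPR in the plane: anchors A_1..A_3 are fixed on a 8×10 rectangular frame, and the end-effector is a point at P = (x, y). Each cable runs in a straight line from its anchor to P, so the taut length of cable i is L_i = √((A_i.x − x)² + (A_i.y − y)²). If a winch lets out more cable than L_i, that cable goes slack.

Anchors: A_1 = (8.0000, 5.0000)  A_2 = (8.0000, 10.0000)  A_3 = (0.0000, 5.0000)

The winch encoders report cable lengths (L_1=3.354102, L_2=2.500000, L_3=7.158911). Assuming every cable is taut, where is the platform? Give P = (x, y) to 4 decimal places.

(6.5000, 8.0000)

expand ‖A_i−P‖²=L_i² and subtract eq 1 (q_i ≔ ‖A_i‖²−L_i²)
q_1 = 64.0000+25.0000−11.2500 = 77.7500
eq1−eq2 → [0.0000  -10.0000]·P = -80.0000
eq1−eq3 → [16.0000  0.0000]·P = 104.0000
2×2 solve → P = (6.5000, 8.0000)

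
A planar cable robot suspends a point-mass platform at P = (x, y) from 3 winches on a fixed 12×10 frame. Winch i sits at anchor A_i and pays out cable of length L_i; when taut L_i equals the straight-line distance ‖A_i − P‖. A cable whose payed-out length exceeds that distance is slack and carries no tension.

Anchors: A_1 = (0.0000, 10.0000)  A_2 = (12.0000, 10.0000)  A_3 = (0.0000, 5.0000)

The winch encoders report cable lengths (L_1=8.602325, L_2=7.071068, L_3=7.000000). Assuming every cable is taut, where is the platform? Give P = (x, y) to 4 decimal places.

(7.0000, 5.0000)

expand ‖A_i−P‖²=L_i² and subtract eq 1 (k_i ≔ ‖A_i‖²−L_i²)
k_1 = 0.0000+100.0000−74.0000 = 26.0000
eq1−eq2 → [-24.0000  0.0000]·P = -168.0000
eq1−eq3 → [0.0000  10.0000]·P = 50.0000
2×2 solve → P = (7.0000, 5.0000)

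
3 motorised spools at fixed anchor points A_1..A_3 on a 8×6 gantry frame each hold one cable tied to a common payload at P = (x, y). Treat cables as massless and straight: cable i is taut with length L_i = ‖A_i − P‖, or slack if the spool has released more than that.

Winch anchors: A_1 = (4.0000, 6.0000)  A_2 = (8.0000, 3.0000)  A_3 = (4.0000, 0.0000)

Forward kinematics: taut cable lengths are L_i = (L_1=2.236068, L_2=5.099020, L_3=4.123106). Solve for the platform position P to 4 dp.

(3.0000, 4.0000)

expand ‖A_i−P‖²=L_i² and subtract eq 1 (k_i ≔ ‖A_i‖²−L_i²)
k_1 = 16.0000+36.0000−5.0000 = 47.0000
eq1−eq2 → [-8.0000  6.0000]·P = 0.0000
eq1−eq3 → [0.0000  12.0000]·P = 48.0000
2×2 solve → P = (3.0000, 4.0000)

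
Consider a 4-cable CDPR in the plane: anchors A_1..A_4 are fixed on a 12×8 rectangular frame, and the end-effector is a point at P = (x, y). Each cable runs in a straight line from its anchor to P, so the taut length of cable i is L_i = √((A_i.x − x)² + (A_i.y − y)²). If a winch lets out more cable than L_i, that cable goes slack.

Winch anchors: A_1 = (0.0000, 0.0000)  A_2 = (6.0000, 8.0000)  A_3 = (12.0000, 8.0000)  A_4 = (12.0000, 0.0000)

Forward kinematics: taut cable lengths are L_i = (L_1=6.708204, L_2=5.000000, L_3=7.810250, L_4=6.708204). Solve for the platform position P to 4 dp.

circle eqns → linear via eq_j − eq_1; set q_j = A_j·A_j − L_j²
q_1 = 0.0000+0.0000−45.0000 = -45.0000
-12.0000·x − 16.0000·y = q_1−q_2 = -120.0000
-24.0000·x − 16.0000·y = q_1−q_3 = -192.0000
-24.0000·x + 0.0000·y = q_1−q_4 = -144.0000
solve first two rows → x=6.0000, y=3.0000
check cable 4: ‖A_4−P‖² = 45.0000 ≈ L_4² = 45.0000 ✓

(6.0000, 3.0000)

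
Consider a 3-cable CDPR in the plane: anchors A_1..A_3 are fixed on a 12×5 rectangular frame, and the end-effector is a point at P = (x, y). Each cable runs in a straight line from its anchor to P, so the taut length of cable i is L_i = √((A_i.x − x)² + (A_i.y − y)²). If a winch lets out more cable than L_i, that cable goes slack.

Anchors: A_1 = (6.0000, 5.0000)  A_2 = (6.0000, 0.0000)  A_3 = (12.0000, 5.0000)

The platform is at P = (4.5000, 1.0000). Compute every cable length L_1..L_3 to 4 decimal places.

cable 1: Δx=1.5000, Δy=4.0000; L_1 = √(Δx²+Δy²) = 4.2720
cable 2: Δx=1.5000, Δy=-1.0000; L_2 = √(Δx²+Δy²) = 1.8028
cable 3: Δx=7.5000, Δy=4.0000; L_3 = √(Δx²+Δy²) = 8.5000

(4.2720, 1.8028, 8.5000)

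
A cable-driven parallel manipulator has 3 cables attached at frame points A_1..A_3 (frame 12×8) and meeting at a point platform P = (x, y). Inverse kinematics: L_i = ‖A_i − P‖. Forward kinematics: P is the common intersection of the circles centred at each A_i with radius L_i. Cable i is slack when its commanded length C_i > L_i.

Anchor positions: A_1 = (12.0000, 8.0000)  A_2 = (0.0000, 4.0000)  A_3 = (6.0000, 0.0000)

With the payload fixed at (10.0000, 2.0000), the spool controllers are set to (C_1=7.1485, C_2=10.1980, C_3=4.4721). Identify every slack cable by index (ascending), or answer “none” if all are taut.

1

cable 1: L_1 = ‖A_1−P‖ = 6.3246;  C_1 = 7.1485 → slack
cable 2: L_2 = ‖A_2−P‖ = 10.1980;  C_2 = 10.1980 → taut
cable 3: L_3 = ‖A_3−P‖ = 4.4721;  C_3 = 4.4721 → taut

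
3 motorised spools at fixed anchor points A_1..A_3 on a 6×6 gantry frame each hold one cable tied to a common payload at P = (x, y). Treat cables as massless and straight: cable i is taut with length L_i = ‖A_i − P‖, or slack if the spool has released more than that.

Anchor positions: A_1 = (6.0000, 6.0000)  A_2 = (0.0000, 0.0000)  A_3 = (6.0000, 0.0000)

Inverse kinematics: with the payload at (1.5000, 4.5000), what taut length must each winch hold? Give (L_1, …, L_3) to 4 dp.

(4.7434, 4.7434, 6.3640)

L_1: Δ = A_1−P = (4.5000, 1.5000) → ‖Δ‖ = √22.5000 = 4.7434
L_2: Δ = A_2−P = (-1.5000, -4.5000) → ‖Δ‖ = √22.5000 = 4.7434
L_3: Δ = A_3−P = (4.5000, -4.5000) → ‖Δ‖ = √40.5000 = 6.3640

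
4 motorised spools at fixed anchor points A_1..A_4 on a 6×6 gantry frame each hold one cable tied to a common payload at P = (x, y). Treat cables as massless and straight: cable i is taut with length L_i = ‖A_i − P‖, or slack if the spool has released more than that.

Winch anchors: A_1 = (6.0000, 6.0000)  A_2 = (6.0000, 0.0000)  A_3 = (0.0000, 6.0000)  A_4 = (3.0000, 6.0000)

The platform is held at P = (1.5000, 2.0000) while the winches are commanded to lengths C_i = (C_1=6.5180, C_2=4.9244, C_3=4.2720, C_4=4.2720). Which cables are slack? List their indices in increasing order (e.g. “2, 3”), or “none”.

1

cable 1: L_1 = ‖A_1−P‖ = 6.0208;  C_1 = 6.5180 → slack
cable 2: L_2 = ‖A_2−P‖ = 4.9244;  C_2 = 4.9244 → taut
cable 3: L_3 = ‖A_3−P‖ = 4.2720;  C_3 = 4.2720 → taut
cable 4: L_4 = ‖A_4−P‖ = 4.2720;  C_4 = 4.2720 → taut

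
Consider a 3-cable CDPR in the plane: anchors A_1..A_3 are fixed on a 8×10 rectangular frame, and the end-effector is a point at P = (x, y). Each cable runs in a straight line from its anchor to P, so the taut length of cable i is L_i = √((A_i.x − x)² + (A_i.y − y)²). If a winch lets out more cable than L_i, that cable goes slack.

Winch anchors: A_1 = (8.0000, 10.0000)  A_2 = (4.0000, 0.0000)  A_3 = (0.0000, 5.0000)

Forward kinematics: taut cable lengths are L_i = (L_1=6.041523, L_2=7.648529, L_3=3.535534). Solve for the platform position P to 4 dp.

(2.5000, 7.5000)

each cable: (A_i−P)·(A_i−P) = L_i²; let c_i = ‖A_i‖²−L_i²
c_1 = 64.0000+100.0000−36.5000 = 127.5000
row 1: 8.0000x + 20.0000y = 170.0000  (c_2=-42.5000)
row 2: 16.0000x + 10.0000y = 115.0000  (c_3=12.5000)
Cramer on rows 1–2 → x = 2.5000, y = 7.5000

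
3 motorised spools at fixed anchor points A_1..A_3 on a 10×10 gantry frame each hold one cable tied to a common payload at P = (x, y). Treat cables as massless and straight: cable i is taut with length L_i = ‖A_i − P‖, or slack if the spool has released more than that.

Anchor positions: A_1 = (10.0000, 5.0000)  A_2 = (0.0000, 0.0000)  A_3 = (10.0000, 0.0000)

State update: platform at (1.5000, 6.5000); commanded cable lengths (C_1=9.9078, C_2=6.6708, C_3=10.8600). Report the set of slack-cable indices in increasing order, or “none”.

1, 3

i=1: geometric 8.6313 vs commanded 9.9078 ⇒ slack
i=2: geometric 6.6708 vs commanded 6.6708 ⇒ taut
i=3: geometric 10.7005 vs commanded 10.8600 ⇒ slack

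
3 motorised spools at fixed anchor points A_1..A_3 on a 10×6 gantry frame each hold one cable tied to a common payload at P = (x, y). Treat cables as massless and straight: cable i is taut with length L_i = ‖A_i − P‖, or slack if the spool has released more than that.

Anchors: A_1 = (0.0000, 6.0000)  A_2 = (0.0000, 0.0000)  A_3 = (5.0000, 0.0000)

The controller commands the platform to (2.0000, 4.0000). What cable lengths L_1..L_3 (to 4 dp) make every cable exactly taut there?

L_1 = √((0.0000−2.0000)² + (6.0000−4.0000)²) = 2.8284
L_2 = √((0.0000−2.0000)² + (0.0000−4.0000)²) = 4.4721
L_3 = √((5.0000−2.0000)² + (0.0000−4.0000)²) = 5.0000

(2.8284, 4.4721, 5.0000)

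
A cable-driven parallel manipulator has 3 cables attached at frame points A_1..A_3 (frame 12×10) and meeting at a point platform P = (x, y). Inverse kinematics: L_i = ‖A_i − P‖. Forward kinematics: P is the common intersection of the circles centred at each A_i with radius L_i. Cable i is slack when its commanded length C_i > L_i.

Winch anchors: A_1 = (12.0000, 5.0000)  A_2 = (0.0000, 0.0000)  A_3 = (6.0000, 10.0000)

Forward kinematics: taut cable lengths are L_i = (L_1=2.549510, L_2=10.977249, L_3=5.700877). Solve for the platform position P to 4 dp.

expand ‖A_i−P‖²=L_i² and subtract eq 1 (c_i ≔ ‖A_i‖²−L_i²)
c_1 = 144.0000+25.0000−6.5000 = 162.5000
eq1−eq2 → [24.0000  10.0000]·P = 283.0000
eq1−eq3 → [12.0000  -10.0000]·P = 59.0000
2×2 solve → P = (9.5000, 5.5000)

(9.5000, 5.5000)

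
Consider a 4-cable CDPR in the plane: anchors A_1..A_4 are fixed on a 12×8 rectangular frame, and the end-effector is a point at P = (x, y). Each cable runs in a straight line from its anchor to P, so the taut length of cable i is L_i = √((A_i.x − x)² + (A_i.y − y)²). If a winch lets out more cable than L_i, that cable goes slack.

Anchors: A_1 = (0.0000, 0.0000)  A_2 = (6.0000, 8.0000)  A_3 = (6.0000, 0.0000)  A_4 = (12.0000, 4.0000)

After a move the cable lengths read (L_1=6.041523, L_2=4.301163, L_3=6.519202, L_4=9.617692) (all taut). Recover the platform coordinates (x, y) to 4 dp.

(2.5000, 5.5000)

circle eqns → linear via eq_j − eq_1; set q_j = A_j·A_j − L_j²
q_1 = 0.0000+0.0000−36.5000 = -36.5000
-12.0000·x − 16.0000·y = q_1−q_2 = -118.0000
-12.0000·x + 0.0000·y = q_1−q_3 = -30.0000
-24.0000·x − 8.0000·y = q_1−q_4 = -104.0000
solve first two rows → x=2.5000, y=5.5000
check cable 4: ‖A_4−P‖² = 92.5000 ≈ L_4² = 92.5000 ✓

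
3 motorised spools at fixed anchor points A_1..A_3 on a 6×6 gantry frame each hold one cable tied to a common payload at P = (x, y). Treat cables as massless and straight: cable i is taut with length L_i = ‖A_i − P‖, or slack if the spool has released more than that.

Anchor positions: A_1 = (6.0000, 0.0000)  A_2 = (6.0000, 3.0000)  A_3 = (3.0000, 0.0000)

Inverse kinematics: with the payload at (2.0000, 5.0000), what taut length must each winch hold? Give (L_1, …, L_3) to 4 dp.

L_1: Δ = A_1−P = (4.0000, -5.0000) → ‖Δ‖ = √41.0000 = 6.4031
L_2: Δ = A_2−P = (4.0000, -2.0000) → ‖Δ‖ = √20.0000 = 4.4721
L_3: Δ = A_3−P = (1.0000, -5.0000) → ‖Δ‖ = √26.0000 = 5.0990

(6.4031, 4.4721, 5.0990)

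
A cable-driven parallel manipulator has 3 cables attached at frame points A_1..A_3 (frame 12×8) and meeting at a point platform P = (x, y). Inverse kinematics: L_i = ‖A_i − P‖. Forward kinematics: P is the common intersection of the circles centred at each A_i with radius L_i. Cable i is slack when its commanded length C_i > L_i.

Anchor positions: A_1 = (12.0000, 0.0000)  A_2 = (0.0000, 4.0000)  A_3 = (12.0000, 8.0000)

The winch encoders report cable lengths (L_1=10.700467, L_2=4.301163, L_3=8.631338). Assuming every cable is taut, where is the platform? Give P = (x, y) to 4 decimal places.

(3.5000, 6.5000)

expand ‖A_i−P‖²=L_i² and subtract eq 1 (q_i ≔ ‖A_i‖²−L_i²)
q_1 = 144.0000+0.0000−114.5000 = 29.5000
eq1−eq2 → [24.0000  -8.0000]·P = 32.0000
eq1−eq3 → [0.0000  -16.0000]·P = -104.0000
2×2 solve → P = (3.5000, 6.5000)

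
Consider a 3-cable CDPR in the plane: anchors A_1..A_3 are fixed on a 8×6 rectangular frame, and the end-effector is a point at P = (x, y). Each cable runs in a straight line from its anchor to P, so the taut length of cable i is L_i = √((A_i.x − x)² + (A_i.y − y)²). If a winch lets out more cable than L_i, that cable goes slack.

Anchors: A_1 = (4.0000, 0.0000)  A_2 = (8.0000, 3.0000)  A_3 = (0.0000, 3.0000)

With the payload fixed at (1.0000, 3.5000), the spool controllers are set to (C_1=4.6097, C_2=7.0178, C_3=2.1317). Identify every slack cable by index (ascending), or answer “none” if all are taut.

i=1: geometric 4.6098 vs commanded 4.6097 ⇒ taut
i=2: geometric 7.0178 vs commanded 7.0178 ⇒ taut
i=3: geometric 1.1180 vs commanded 2.1317 ⇒ slack

3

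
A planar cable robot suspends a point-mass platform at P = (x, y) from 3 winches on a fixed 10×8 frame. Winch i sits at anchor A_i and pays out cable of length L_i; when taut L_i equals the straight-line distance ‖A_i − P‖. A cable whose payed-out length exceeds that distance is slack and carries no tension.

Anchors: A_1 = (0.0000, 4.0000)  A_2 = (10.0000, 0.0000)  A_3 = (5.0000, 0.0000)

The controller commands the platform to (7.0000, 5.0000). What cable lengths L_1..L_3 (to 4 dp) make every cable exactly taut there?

L_1 = √((0.0000−7.0000)² + (4.0000−5.0000)²) = 7.0711
L_2 = √((10.0000−7.0000)² + (0.0000−5.0000)²) = 5.8310
L_3 = √((5.0000−7.0000)² + (0.0000−5.0000)²) = 5.3852

(7.0711, 5.8310, 5.3852)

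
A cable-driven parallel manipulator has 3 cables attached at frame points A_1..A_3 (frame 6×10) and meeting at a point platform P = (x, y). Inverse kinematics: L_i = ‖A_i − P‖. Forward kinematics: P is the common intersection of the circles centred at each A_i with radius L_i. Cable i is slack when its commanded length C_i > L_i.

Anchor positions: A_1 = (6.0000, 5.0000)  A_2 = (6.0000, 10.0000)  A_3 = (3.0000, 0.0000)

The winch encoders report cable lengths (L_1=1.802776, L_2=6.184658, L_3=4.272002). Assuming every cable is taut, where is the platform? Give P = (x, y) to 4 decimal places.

(4.5000, 4.0000)

circle eqns → linear via eq_j − eq_1; set k_j = A_j·A_j − L_j²
k_1 = 36.0000+25.0000−3.2500 = 57.7500
0.0000·x − 10.0000·y = k_1−k_2 = -40.0000
6.0000·x + 10.0000·y = k_1−k_3 = 67.0000
solve first two rows → x=4.5000, y=4.0000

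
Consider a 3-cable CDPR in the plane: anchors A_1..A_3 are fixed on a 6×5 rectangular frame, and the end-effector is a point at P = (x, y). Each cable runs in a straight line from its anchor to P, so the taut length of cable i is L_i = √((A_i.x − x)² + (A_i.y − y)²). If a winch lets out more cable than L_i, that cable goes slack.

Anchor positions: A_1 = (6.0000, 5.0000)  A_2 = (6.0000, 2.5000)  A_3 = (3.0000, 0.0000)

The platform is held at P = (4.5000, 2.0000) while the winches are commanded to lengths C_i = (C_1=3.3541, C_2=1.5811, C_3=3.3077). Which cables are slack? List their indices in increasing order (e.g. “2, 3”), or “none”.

3

i=1: geometric 3.3541 vs commanded 3.3541 ⇒ taut
i=2: geometric 1.5811 vs commanded 1.5811 ⇒ taut
i=3: geometric 2.5000 vs commanded 3.3077 ⇒ slack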